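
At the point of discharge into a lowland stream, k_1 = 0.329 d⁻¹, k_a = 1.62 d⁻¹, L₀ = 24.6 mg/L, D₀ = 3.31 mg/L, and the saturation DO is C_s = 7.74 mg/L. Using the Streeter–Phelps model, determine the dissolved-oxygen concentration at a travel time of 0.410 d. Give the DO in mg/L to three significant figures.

k_1 L₀/(k_a−k_1) = 0.329×24.6/(1.62−0.329) = 8.093/1.291 = 6.269 mg/L.
e^(−k_1 t) = e^(−0.329×0.4100) = 0.8738; e^(−k_a t) = e^(−1.62×0.4100) = 0.5147.
D = 6.269 × (0.8738 − 0.5147) + 3.31 × 0.5147 = 2.251 + 1.704 = 3.955 mg/L.
DO = C_s − D = 7.74 − 3.955 = 3.785 mg/L.

DO ≈ 3.78 mg/L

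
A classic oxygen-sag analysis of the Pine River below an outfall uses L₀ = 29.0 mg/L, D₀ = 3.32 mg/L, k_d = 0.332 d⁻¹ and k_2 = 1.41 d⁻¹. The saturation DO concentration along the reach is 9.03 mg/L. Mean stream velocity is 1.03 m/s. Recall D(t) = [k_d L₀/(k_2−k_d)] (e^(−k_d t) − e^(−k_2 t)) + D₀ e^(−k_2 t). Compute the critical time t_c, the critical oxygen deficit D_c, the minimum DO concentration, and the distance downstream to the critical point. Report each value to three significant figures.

t_c = [1/(k_2−k_d)] ln[(k_2/k_d)(1 − D₀(k_2−k_d)/(k_d L₀))]
= [1/(1.41−0.332)] ln[(1.41/0.332)(1 − 3.32×1.078/(0.332×29.0))]
= (1/1.078) ln[4.247 × 0.6283] = 0.9276 × ln(2.668) = 0.9276 × 0.9814 = 0.9104 d.
L(t_c) = L₀ e^(−k_d t_c) = 29.0 × 0.7391 = 21.44 mg/L, and at the critical point k_2 D_c = k_d L, so D_c = (0.332/1.41) × 21.44 = 5.047 mg/L.
Minimum DO = C_s − D_c = 9.03 − 5.047 = 3.983 mg/L.
x_c = v t_c = 1.03 m/s × 0.9104 d × 86400 s/d = 81020 m ≈ 81.0 km.

t_c ≈ 0.910 d; D_c ≈ 5.05 mg/L; min DO ≈ 3.98 mg/L; x_c ≈ 81.0 km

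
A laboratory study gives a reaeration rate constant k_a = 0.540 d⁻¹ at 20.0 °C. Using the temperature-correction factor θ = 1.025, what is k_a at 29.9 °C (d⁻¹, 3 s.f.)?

k_a ≈ 0.690 d⁻¹

k_a(T₂) = k_a(T₁) · θ^(T₂−T₁) = 0.540 × 1.025^(29.9−20.0)
= 0.540 × 1.025^9.90 = 0.540 × 1.277 = 0.6895 d⁻¹.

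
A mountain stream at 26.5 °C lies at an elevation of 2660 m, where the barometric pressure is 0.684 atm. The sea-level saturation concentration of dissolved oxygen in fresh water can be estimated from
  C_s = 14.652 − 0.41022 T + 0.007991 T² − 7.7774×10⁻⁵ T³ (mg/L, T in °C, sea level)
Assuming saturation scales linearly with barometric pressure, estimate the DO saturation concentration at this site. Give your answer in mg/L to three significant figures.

At sea level: C_s = 14.652 − 0.41022×26.5 + 0.007991×26.5² − 7.7774×10⁻⁵×26.5³ = 7.946 mg/L.
Pressure correction: C_s' = 7.946 × 0.684 = 5.435 mg/L.

C_s ≈ 5.43 mg/L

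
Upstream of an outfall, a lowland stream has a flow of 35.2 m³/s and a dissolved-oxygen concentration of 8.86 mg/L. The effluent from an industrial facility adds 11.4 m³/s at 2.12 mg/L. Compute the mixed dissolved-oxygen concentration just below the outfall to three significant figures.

Flow-weighted mixing: C = (Q_r C_r + Q_w C_w)/(Q_r + Q_w)
= (35.2×8.86 + 11.4×2.12)/(35.2 + 11.4) = 336.0/46.60 = 7.211 mg/L.

7.21 mg/L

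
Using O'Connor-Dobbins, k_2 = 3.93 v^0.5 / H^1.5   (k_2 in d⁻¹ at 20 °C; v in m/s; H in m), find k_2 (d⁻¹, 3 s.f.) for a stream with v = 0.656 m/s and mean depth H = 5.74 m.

k_2 ≈ 0.231 d⁻¹

k_2 = 3.93 × 0.656^0.5 / 5.74^1.5 = 3.93 × 0.8099 / 13.75 = 0.2315 d⁻¹.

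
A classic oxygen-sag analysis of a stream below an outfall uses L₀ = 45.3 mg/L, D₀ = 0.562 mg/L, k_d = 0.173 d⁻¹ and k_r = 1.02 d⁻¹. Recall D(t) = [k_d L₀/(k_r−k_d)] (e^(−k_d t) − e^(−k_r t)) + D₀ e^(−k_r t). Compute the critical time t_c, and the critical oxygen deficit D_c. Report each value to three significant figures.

t_c = [1/(k_r−k_d)] ln[(k_r/k_d)(1 − D₀(k_r−k_d)/(k_d L₀))]
= [1/(1.02−0.173)] ln[(1.02/0.173)(1 − 0.562×0.8470/(0.173×45.3))]
= (1/0.8470) ln[5.896 × 0.9393] = 1.181 × ln(5.538) = 1.181 × 1.712 = 2.021 d.
L(t_c) = L₀ e^(−k_d t_c) = 45.3 × 0.7050 = 31.94 mg/L, and at the critical point k_r D_c = k_d L, so D_c = (0.173/1.02) × 31.94 = 5.416 mg/L.

t_c ≈ 2.02 d; D_c ≈ 5.42 mg/L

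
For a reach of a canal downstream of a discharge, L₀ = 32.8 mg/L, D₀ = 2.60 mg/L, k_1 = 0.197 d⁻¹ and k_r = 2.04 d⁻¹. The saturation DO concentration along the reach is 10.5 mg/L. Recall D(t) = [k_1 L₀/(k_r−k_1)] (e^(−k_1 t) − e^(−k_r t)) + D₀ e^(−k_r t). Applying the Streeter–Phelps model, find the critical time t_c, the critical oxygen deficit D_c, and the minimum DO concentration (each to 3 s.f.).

t_c ≈ 0.534 d; D_c ≈ 2.85 mg/L; min DO ≈ 7.65 mg/L

With k_r/k_1 = 10.36 and 1 − D₀(k_r−k_1)/(k_1 L₀) = 0.2584,
t_c = ln(10.36 × 0.2584) / (2.04 − 0.197) = ln(2.676) / 1.843 = 0.9843/1.843 = 0.5341 d.
L(t_c) = L₀ e^(−k_1 t_c) = 32.8 × 0.9001 = 29.52 mg/L, and at the critical point k_r D_c = k_1 L, so D_c = (0.197/2.04) × 29.52 = 2.851 mg/L.
Minimum DO = C_s − D_c = 10.5 − 2.851 = 7.649 mg/L.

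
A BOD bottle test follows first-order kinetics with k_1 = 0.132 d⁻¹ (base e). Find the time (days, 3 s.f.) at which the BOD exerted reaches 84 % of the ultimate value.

t ≈ 13.9 d

y/L₀ = 1 − e^(−k_1 t) = 0.84 ⇒ e^(−k_1 t) = 0.160
t = −ln(0.160) / 0.132 = 1.833 / 0.132 = 13.88 d.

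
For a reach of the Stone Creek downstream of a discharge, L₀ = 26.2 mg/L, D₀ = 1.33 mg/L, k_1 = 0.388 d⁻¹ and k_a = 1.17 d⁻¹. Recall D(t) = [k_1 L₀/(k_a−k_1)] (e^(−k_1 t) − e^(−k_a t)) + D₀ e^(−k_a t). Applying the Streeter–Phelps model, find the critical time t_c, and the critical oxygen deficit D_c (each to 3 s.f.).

At the critical point dD/dt = 0, so k_1 L₀ e^(−k_1 t) = k_a D. Substituting D(t) from the Streeter–Phelps equation and solving for t gives
t_c = ln[(k_a/k_1)(1 − D₀(k_a−k_1)/(k_1 L₀))] / (k_a−k_1).
Here k_a−k_1 = 0.7820 d⁻¹ and 1 − D₀(k_a−k_1)/(k_1 L₀) = 1 − 1.33×0.7820/(0.388×26.2) = 0.8977, so
t_c = ln(3.015 × 0.8977) / 0.7820 = 0.9958 / 0.7820 = 1.273 d.
D_c = (k_1/k_a) L₀ e^(−k_1 t_c) = (0.388/1.17) × 26.2 × e^(−0.388×1.273) = 0.3316 × 26.2 × 0.6101 = 5.301 mg/L.

t_c ≈ 1.27 d; D_c ≈ 5.30 mg/L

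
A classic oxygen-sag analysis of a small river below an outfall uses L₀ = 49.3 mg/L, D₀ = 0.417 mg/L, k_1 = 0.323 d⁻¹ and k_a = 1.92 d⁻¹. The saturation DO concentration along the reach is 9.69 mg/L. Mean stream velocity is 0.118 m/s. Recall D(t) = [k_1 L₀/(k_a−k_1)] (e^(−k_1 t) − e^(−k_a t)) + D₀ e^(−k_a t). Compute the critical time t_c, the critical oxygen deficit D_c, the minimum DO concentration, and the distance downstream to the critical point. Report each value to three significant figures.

t_c ≈ 1.09 d; D_c ≈ 5.83 mg/L; min DO ≈ 3.86 mg/L; x_c ≈ 11.1 km

At the critical point dD/dt = 0, so k_1 L₀ e^(−k_1 t) = k_a D. Substituting D(t) from the Streeter–Phelps equation and solving for t gives
t_c = ln[(k_a/k_1)(1 − D₀(k_a−k_1)/(k_1 L₀))] / (k_a−k_1).
Here k_a−k_1 = 1.597 d⁻¹ and 1 − D₀(k_a−k_1)/(k_1 L₀) = 1 − 0.417×1.597/(0.323×49.3) = 0.9582, so
t_c = ln(5.944 × 0.9582) / 1.597 = 1.740 / 1.597 = 1.089 d.
L(t_c) = L₀ e^(−k_1 t_c) = 49.3 × 0.7034 = 34.68 mg/L, and at the critical point k_a D_c = k_1 L, so D_c = (0.323/1.92) × 34.68 = 5.834 mg/L.
Minimum DO = C_s − D_c = 9.69 − 5.834 = 3.856 mg/L.
x_c = v t_c = 0.118 m/s × 1.089 d × 86400 s/d = 11110 m ≈ 11.1 km.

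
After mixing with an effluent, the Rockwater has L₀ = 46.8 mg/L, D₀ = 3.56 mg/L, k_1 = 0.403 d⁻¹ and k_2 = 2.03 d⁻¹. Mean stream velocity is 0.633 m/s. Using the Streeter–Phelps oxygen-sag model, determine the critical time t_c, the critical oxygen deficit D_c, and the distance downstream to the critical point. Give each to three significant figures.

t_c ≈ 0.768 d; D_c ≈ 6.82 mg/L; x_c ≈ 42.0 km

With k_2/k_1 = 5.037 and 1 − D₀(k_2−k_1)/(k_1 L₀) = 0.6929,
t_c = ln(5.037 × 0.6929) / (2.03 − 0.403) = ln(3.490) / 1.627 = 1.250/1.627 = 0.7683 d.
D_c = (k_1/k_2) L₀ e^(−k_1 t_c) = (0.403/2.03) × 46.8 × e^(−0.403×0.7683) = 0.1985 × 46.8 × 0.7337 = 6.817 mg/L.
x_c = v t_c = 0.633 m/s × 0.7683 d × 86400 s/d = 42020 m ≈ 42.0 km.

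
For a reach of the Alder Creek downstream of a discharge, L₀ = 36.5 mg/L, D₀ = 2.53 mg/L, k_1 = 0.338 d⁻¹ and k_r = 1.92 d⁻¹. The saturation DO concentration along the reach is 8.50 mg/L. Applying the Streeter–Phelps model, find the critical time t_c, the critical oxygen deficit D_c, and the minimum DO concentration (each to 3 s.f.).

t_c = [1/(k_r−k_1)] ln[(k_r/k_1)(1 − D₀(k_r−k_1)/(k_1 L₀))]
= [1/(1.92−0.338)] ln[(1.92/0.338)(1 − 2.53×1.582/(0.338×36.5))]
= (1/1.582) ln[5.680 × 0.6756] = 0.6321 × ln(3.838) = 0.6321 × 1.345 = 0.8501 d.
D_c = (k_1/k_r) L₀ e^(−k_1 t_c) = (0.338/1.92) × 36.5 × e^(−0.338×0.8501) = 0.1760 × 36.5 × 0.7503 = 4.821 mg/L.
Minimum DO = C_s − D_c = 8.50 − 4.821 = 3.679 mg/L.

t_c ≈ 0.850 d; D_c ≈ 4.82 mg/L; min DO ≈ 3.68 mg/L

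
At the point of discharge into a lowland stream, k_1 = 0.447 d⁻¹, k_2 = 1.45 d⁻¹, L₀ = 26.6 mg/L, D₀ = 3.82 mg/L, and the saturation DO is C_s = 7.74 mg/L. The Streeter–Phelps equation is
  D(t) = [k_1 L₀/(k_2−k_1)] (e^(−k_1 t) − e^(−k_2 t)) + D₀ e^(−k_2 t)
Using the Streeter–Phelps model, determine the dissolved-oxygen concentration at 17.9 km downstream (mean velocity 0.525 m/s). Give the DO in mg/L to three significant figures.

DO ≈ 2.34 mg/L

Travel time t = x/v = 17.9 km / (0.525 m/s) = 17900 m / 0.525 m/s = 34100 s = 0.3946 d.
k_1 L₀/(k_2−k_1) = 0.447×26.6/(1.45−0.447) = 11.89/1.003 = 11.85 mg/L.
e^(−k_1 t) = e^(−0.447×0.3946) = 0.8383; e^(−k_2 t) = e^(−1.45×0.3946) = 0.5643.
D = 11.85 × (0.8383 − 0.5643) + 3.82 × 0.5643 = 3.248 + 2.156 = 5.404 mg/L.
DO = C_s − D = 7.74 − 5.404 = 2.336 mg/L.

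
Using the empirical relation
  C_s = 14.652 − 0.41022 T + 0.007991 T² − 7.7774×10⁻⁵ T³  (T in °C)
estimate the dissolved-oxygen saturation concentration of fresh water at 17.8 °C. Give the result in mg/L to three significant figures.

C_s ≈ 9.44 mg/L

C_s = 14.652 − 0.41022×17.8 + 0.007991×17.8² − 7.7774×10⁻⁵×17.8³ = 9.443 mg/L.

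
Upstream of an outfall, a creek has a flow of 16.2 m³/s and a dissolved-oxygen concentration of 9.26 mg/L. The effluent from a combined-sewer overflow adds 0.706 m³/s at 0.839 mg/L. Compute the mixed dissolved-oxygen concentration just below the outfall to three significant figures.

8.91 mg/L

Flow-weighted mixing: C = (Q_r C_r + Q_w C_w)/(Q_r + Q_w)
= (16.2×9.26 + 0.706×0.839)/(16.2 + 0.706) = 150.6/16.91 = 8.908 mg/L.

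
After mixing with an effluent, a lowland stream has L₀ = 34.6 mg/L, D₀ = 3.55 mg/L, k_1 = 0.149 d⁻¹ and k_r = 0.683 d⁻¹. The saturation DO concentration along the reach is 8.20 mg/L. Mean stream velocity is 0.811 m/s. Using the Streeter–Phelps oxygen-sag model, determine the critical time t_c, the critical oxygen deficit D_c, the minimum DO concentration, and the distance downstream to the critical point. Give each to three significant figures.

At the critical point dD/dt = 0, so k_1 L₀ e^(−k_1 t) = k_r D. Substituting D(t) from the Streeter–Phelps equation and solving for t gives
t_c = ln[(k_r/k_1)(1 − D₀(k_r−k_1)/(k_1 L₀))] / (k_r−k_1).
Here k_r−k_1 = 0.5340 d⁻¹ and 1 − D₀(k_r−k_1)/(k_1 L₀) = 1 − 3.55×0.5340/(0.149×34.6) = 0.6323, so
t_c = ln(4.584 × 0.6323) / 0.5340 = 1.064 / 0.5340 = 1.993 d.
D_c = (k_1/k_r) L₀ e^(−k_1 t_c) = (0.149/0.683) × 34.6 × e^(−0.149×1.993) = 0.2182 × 34.6 × 0.7431 = 5.609 mg/L.
Minimum DO = C_s − D_c = 8.20 − 5.609 = 2.591 mg/L.
x_c = v t_c = 0.811 m/s × 1.993 d × 86400 s/d = 139600 m ≈ 140 km.

t_c ≈ 1.99 d; D_c ≈ 5.61 mg/L; min DO ≈ 2.59 mg/L; x_c ≈ 140 km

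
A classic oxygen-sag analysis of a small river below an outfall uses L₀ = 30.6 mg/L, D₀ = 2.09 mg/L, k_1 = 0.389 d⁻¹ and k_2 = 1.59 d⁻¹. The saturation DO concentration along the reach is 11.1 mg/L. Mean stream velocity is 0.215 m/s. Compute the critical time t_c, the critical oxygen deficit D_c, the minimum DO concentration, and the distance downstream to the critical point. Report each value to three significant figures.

With k_2/k_1 = 4.087 and 1 − D₀(k_2−k_1)/(k_1 L₀) = 0.7891,
t_c = ln(4.087 × 0.7891) / (1.59 − 0.389) = ln(3.225) / 1.201 = 1.171/1.201 = 0.9751 d.
L(t_c) = L₀ e^(−k_1 t_c) = 30.6 × 0.6843 = 20.94 mg/L, and at the critical point k_2 D_c = k_1 L, so D_c = (0.389/1.59) × 20.94 = 5.123 mg/L.
Minimum DO = C_s − D_c = 11.1 − 5.123 = 5.977 mg/L.
x_c = v t_c = 0.215 m/s × 0.9751 d × 86400 s/d = 18110 m ≈ 18.1 km.

t_c ≈ 0.975 d; D_c ≈ 5.12 mg/L; min DO ≈ 5.98 mg/L; x_c ≈ 18.1 km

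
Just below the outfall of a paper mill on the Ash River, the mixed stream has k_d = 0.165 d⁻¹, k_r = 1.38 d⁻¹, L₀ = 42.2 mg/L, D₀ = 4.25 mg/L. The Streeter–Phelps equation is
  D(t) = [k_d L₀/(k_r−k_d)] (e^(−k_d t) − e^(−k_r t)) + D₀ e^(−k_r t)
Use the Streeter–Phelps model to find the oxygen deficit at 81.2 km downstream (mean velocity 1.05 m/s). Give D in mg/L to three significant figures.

Travel time t = x/v = 81.2 km / (1.05 m/s) = 81200 m / 1.05 m/s = 77330 s = 0.8951 d.
k_d L₀/(k_r−k_d) = 0.165×42.2/(1.38−0.165) = 6.963/1.215 = 5.731 mg/L.
e^(−k_d t) = e^(−0.165×0.8951) = 0.8627; e^(−k_r t) = e^(−1.38×0.8951) = 0.2908.
D = 5.731 × (0.8627 − 0.2908) + 4.25 × 0.2908 = 3.278 + 1.236 = 4.513 mg/L.

D ≈ 4.51 mg/L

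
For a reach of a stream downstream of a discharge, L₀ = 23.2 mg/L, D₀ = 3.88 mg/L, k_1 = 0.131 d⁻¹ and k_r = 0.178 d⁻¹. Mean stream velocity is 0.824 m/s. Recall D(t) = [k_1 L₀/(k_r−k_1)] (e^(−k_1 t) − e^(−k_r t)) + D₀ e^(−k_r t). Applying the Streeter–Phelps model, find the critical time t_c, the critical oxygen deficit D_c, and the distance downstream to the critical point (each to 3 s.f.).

t_c = [1/(k_r−k_1)] ln[(k_r/k_1)(1 − D₀(k_r−k_1)/(k_1 L₀))]
= [1/(0.178−0.131)] ln[(0.178/0.131)(1 − 3.88×0.04700/(0.131×23.2))]
= (1/0.04700) ln[1.359 × 0.9400] = 21.28 × ln(1.277) = 21.28 × 0.2447 = 5.207 d.
D_c = (k_1/k_r) L₀ e^(−k_1 t_c) = (0.131/0.178) × 23.2 × e^(−0.131×5.207) = 0.7360 × 23.2 × 0.5056 = 8.632 mg/L.
x_c = v t_c = 0.824 m/s × 5.207 d × 86400 s/d = 370700 m ≈ 371 km.

t_c ≈ 5.21 d; D_c ≈ 8.63 mg/L; x_c ≈ 371 km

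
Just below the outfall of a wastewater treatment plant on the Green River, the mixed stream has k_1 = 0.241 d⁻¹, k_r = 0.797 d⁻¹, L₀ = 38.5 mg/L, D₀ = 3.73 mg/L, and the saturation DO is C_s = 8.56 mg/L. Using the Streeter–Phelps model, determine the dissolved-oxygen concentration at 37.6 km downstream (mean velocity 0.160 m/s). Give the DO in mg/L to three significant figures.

DO ≈ 1.38 mg/L

Travel time t = x/v = 37.6 km / (0.160 m/s) = 37600 m / 0.160 m/s = 235000 s = 2.720 d.
k_1 L₀/(k_r−k_1) = 0.241×38.5/(0.797−0.241) = 9.278/0.5560 = 16.69 mg/L.
e^(−k_1 t) = e^(−0.241×2.720) = 0.5192; e^(−k_r t) = e^(−0.797×2.720) = 0.1144.
D = 16.69 × (0.5192 − 0.1144) + 3.73 × 0.1144 = 6.754 + 0.4268 = 7.181 mg/L.
DO = C_s − D = 8.56 − 7.181 = 1.379 mg/L.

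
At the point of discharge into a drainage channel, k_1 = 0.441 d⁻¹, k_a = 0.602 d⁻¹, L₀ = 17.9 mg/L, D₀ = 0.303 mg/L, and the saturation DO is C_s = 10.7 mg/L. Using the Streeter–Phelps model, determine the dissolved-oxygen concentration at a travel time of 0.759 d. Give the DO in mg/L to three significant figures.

DO ≈ 6.47 mg/L

k_1 L₀/(k_a−k_1) = 0.441×17.9/(0.602−0.441) = 7.894/0.1610 = 49.03 mg/L.
e^(−k_1 t) = e^(−0.441×0.7590) = 0.7155; e^(−k_a t) = e^(−0.602×0.7590) = 0.6332.
D = 49.03 × (0.7155 − 0.6332) + 0.303 × 0.6332 = 4.036 + 0.1919 = 4.227 mg/L.
DO = C_s − D = 10.7 − 4.227 = 6.473 mg/L.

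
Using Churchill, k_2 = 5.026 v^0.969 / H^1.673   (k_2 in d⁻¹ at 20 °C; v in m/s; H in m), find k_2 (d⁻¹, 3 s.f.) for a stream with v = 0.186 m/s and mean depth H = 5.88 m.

k_2 ≈ 0.0508 d⁻¹

k_2 = 5.026 × 0.186^0.969 / 5.88^1.673 = 5.026 × 0.1960 / 19.37 = 0.05084 d⁻¹.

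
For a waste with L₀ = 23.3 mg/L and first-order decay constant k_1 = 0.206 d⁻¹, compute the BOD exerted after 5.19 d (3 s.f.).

y ≈ 15.3 mg/L

y_t = L₀(1 − e^(−k_1 t)) = 23.3 × (1 − e^(−0.206×5.19))
= 23.3 × (1 − 0.3433) = 23.3 × 0.6567 = 15.30 mg/L.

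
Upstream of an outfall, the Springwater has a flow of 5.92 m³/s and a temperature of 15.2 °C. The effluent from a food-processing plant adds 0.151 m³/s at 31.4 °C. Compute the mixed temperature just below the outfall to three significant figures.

Flow-weighted mixing: C = (Q_r C_r + Q_w C_w)/(Q_r + Q_w)
= (5.92×15.2 + 0.151×31.4)/(5.92 + 0.151) = 94.73/6.071 = 15.60 °C.

15.6 °C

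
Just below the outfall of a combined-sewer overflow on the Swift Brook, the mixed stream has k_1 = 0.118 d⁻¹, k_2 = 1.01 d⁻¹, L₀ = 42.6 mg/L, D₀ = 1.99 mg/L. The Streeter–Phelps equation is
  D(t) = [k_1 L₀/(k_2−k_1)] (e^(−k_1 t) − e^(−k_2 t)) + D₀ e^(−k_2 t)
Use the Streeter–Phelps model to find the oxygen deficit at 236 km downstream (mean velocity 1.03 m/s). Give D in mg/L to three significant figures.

Travel time t = x/v = 236 km / (1.03 m/s) = 236000 m / 1.03 m/s = 229100 s = 2.652 d.
k_1 L₀/(k_2−k_1) = 0.118×42.6/(1.01−0.118) = 5.027/0.8920 = 5.635 mg/L.
e^(−k_1 t) = e^(−0.118×2.652) = 0.7313; e^(−k_2 t) = e^(−1.01×2.652) = 0.06867.
D = 5.635 × (0.7313 − 0.06867) + 1.99 × 0.06867 = 3.734 + 0.1367 = 3.871 mg/L.

D ≈ 3.87 mg/L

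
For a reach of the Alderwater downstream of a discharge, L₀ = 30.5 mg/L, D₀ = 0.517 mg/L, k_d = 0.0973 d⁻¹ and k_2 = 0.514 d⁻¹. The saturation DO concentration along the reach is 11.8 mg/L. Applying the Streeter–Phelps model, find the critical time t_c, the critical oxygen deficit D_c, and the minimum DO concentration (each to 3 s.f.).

t_c ≈ 3.81 d; D_c ≈ 3.98 mg/L; min DO ≈ 7.82 mg/L

t_c = [1/(k_2−k_d)] ln[(k_2/k_d)(1 − D₀(k_2−k_d)/(k_d L₀))]
= [1/(0.514−0.0973)] ln[(0.514/0.0973)(1 − 0.517×0.4167/(0.0973×30.5))]
= (1/0.4167) ln[5.283 × 0.9274] = 2.400 × ln(4.899) = 2.400 × 1.589 = 3.813 d.
D_c = (k_d/k_2) L₀ e^(−k_d t_c) = (0.0973/0.514) × 30.5 × e^(−0.0973×3.813) = 0.1893 × 30.5 × 0.6900 = 3.984 mg/L.
Minimum DO = C_s − D_c = 11.8 − 3.984 = 7.816 mg/L.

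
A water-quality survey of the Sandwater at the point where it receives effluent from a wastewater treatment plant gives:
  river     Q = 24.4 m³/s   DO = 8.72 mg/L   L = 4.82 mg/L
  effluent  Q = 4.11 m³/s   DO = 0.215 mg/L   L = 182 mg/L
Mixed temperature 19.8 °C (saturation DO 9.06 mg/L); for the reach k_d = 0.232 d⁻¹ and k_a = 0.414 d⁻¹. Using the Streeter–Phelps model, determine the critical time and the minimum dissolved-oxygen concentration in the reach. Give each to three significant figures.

Mixed DO = (24.4×8.72 + 4.11×0.215)/(24.4+4.11) = 213.7/28.51 = 7.494 mg/L.
Mixed L₀ = (24.4×4.82 + 4.11×182)/(28.51) = 865.6/28.51 = 30.36 mg/L.
Initial deficit D₀ = C_s − DO₀ = 9.06 − 7.494 = 1.566 mg/L.
t_c = (1/0.1820) ln[(0.414/0.232)(1 − 1.566×0.1820/(0.232×30.36))] = 5.495 × ln(1.712) = 2.955 d.
D_c = (0.232/0.414) × 30.36 × e^(−0.232×2.955) = 0.5604 × 30.36 × 0.5038 = 8.572 mg/L.
Minimum DO = 9.06 − 8.572 = 0.4881 mg/L.

t_c ≈ 2.96 d; minimum DO ≈ 0.488 mg/L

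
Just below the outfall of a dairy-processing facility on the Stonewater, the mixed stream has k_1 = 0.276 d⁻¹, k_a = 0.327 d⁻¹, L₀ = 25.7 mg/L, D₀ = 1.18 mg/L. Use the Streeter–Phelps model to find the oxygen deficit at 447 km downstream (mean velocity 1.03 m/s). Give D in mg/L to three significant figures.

D ≈ 8.09 mg/L

Travel time t = x/v = 447 km / (1.03 m/s) = 447000 m / 1.03 m/s = 434000 s = 5.023 d.
k_1 L₀/(k_a−k_1) = 0.276×25.7/(0.327−0.276) = 7.093/0.05100 = 139.1 mg/L.
e^(−k_1 t) = e^(−0.276×5.023) = 0.2500; e^(−k_a t) = e^(−0.327×5.023) = 0.1935.
D = 139.1 × (0.2500 − 0.1935) + 1.18 × 0.1935 = 7.858 + 0.2283 = 8.086 mg/L.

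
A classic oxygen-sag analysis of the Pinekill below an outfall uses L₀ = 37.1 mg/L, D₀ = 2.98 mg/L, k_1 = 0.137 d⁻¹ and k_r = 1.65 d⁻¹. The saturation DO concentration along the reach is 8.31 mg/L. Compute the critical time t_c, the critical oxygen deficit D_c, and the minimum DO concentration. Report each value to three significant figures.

At the critical point dD/dt = 0, so k_1 L₀ e^(−k_1 t) = k_r D. Substituting D(t) from the Streeter–Phelps equation and solving for t gives
t_c = ln[(k_r/k_1)(1 − D₀(k_r−k_1)/(k_1 L₀))] / (k_r−k_1).
Here k_r−k_1 = 1.513 d⁻¹ and 1 − D₀(k_r−k_1)/(k_1 L₀) = 1 − 2.98×1.513/(0.137×37.1) = 0.1129, so
t_c = ln(12.04 × 0.1129) / 1.513 = 0.3075 / 1.513 = 0.2032 d.
D_c = (k_1/k_r) L₀ e^(−k_1 t_c) = (0.137/1.65) × 37.1 × e^(−0.137×0.2032) = 0.08303 × 37.1 × 0.9725 = 2.996 mg/L.
Minimum DO = C_s − D_c = 8.31 − 2.996 = 5.314 mg/L.

t_c ≈ 0.203 d; D_c ≈ 3.00 mg/L; min DO ≈ 5.31 mg/L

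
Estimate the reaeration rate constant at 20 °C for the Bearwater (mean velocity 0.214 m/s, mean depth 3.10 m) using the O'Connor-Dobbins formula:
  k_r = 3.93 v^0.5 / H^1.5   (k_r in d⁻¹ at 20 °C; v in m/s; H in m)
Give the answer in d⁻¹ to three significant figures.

k_r = 3.93 × 0.214^0.5 / 3.10^1.5 = 3.93 × 0.4626 / 5.458 = 0.3331 d⁻¹.

k_r ≈ 0.333 d⁻¹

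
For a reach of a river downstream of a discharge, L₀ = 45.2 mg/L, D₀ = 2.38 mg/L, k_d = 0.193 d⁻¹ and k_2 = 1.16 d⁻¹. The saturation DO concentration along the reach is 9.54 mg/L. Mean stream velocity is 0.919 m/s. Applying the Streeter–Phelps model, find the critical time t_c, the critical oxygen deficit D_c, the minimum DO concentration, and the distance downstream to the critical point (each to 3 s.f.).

At the critical point dD/dt = 0, so k_d L₀ e^(−k_d t) = k_2 D. Substituting D(t) from the Streeter–Phelps equation and solving for t gives
t_c = ln[(k_2/k_d)(1 − D₀(k_2−k_d)/(k_d L₀))] / (k_2−k_d).
Here k_2−k_d = 0.9670 d⁻¹ and 1 − D₀(k_2−k_d)/(k_d L₀) = 1 − 2.38×0.9670/(0.193×45.2) = 0.7362, so
t_c = ln(6.010 × 0.7362) / 0.9670 = 1.487 / 0.9670 = 1.538 d.
D_c = (k_d/k_2) L₀ e^(−k_d t_c) = (0.193/1.16) × 45.2 × e^(−0.193×1.538) = 0.1664 × 45.2 × 0.7432 = 5.589 mg/L.
Minimum DO = C_s − D_c = 9.54 − 5.589 = 3.951 mg/L.
x_c = v t_c = 0.919 m/s × 1.538 d × 86400 s/d = 122100 m ≈ 122 km.

t_c ≈ 1.54 d; D_c ≈ 5.59 mg/L; min DO ≈ 3.95 mg/L; x_c ≈ 122 km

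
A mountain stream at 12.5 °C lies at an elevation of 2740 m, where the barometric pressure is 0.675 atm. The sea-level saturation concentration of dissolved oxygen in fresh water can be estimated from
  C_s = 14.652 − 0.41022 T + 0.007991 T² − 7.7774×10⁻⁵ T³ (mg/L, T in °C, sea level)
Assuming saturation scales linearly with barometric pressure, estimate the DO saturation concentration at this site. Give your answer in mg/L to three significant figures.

C_s ≈ 7.17 mg/L

At sea level: C_s = 14.652 − 0.41022×12.5 + 0.007991×12.5² − 7.7774×10⁻⁵×12.5³ = 10.62 mg/L.
Pressure correction: C_s' = 10.62 × 0.675 = 7.169 mg/L.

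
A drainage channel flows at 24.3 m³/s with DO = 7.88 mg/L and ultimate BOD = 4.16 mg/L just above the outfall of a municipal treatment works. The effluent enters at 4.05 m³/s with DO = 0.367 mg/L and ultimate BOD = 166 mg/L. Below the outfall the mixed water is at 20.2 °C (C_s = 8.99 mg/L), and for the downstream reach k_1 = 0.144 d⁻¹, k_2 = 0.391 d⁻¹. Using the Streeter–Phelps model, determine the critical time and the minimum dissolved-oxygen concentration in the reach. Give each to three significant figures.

Mixed DO = (24.3×7.88 + 4.05×0.367)/(24.3+4.05) = 193.0/28.35 = 6.807 mg/L.
Mixed L₀ = (24.3×4.16 + 4.05×166)/(28.35) = 773.4/28.35 = 27.28 mg/L.
Initial deficit D₀ = C_s − DO₀ = 8.99 − 6.807 = 2.183 mg/L.
t_c = (1/0.2470) ln[(0.391/0.144)(1 − 2.183×0.2470/(0.144×27.28))] = 4.049 × ln(2.343) = 3.446 d.
D_c = (0.144/0.391) × 27.28 × e^(−0.144×3.446) = 0.3683 × 27.28 × 0.6088 = 6.117 mg/L.
Minimum DO = 8.99 − 6.117 = 2.873 mg/L.

t_c ≈ 3.45 d; minimum DO ≈ 2.87 mg/L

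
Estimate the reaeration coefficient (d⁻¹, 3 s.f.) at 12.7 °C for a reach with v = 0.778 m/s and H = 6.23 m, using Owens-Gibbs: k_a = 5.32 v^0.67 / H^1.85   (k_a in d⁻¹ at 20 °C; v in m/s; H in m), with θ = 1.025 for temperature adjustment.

k_a(20) = 5.32 × 0.778^0.67 / 6.23^1.85 = 5.32 × 0.8452 / 29.50 = 0.1524 d⁻¹.
k_a(12.7) = 0.1524 × 1.025^(12.7−20) = 0.1524 × 0.8351 = 0.1273 d⁻¹.

k_a ≈ 0.127 d⁻¹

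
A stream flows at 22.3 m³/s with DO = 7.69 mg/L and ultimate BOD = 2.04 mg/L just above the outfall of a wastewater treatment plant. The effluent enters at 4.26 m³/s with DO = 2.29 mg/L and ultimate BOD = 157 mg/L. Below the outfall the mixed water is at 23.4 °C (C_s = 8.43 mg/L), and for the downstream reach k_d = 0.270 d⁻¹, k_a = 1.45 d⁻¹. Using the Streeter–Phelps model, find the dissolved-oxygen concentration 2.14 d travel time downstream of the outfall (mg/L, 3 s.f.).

Mixed DO = (22.3×7.69 + 4.26×2.29)/(22.3+4.26) = 181.2/26.56 = 6.824 mg/L.
Mixed L₀ = (22.3×2.04 + 4.26×157)/(26.56) = 714.3/26.56 = 26.89 mg/L.
Initial deficit D₀ = C_s − DO₀ = 8.43 − 6.824 = 1.606 mg/L.
D(2.14) = [0.270×26.89/(1.45−0.270)](e^(−0.270×2.14) − e^(−1.45×2.14)) + 1.606 e^(−1.45×2.14)
= 6.154 × (0.5611 − 0.04491) + 1.606 × 0.04491 = 3.249 mg/L.
DO = 8.43 − 3.249 = 5.181 mg/L.

DO ≈ 5.18 mg/L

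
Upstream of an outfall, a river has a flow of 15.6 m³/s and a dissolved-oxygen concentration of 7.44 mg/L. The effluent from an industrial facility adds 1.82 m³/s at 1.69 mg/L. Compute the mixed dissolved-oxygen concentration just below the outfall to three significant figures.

6.84 mg/L

Flow-weighted mixing: C = (Q_r C_r + Q_w C_w)/(Q_r + Q_w)
= (15.6×7.44 + 1.82×1.69)/(15.6 + 1.82) = 119.1/17.42 = 6.839 mg/L.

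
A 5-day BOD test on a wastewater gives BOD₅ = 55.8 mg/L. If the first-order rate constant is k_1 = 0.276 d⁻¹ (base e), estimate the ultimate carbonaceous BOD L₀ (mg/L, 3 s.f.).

L₀ ≈ 74.6 mg/L

BOD₅ = L₀(1 − e^(−5k_1)) ⇒ L₀ = BOD₅ / (1 − e^(−5×0.276))
= 55.8 / (1 − 0.2516) = 55.8 / 0.7484 = 74.56 mg/L.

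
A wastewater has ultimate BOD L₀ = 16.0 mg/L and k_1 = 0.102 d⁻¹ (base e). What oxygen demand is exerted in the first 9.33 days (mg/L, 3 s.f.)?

y_t = L₀(1 − e^(−k_1 t)) = 16.0 × (1 − e^(−0.102×9.33))
= 16.0 × (1 − 0.3861) = 16.0 × 0.6139 = 9.822 mg/L.

y ≈ 9.82 mg/L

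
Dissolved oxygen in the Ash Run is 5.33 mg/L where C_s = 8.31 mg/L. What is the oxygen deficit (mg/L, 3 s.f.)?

D = C_s − C = 8.31 − 5.33 = 2.98 mg/L.

D ≈ 2.98 mg/L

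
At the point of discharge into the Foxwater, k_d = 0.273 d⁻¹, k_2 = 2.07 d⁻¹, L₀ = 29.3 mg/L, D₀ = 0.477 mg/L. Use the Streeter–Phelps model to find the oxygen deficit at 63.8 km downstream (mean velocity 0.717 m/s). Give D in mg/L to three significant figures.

D ≈ 2.89 mg/L

Travel time t = x/v = 63.8 km / (0.717 m/s) = 63800 m / 0.717 m/s = 88980 s = 1.030 d.
k_d L₀/(k_2−k_d) = 0.273×29.3/(2.07−0.273) = 7.999/1.797 = 4.451 mg/L.
e^(−k_d t) = e^(−0.273×1.030) = 0.7549; e^(−k_2 t) = e^(−2.07×1.030) = 0.1186.
D = 4.451 × (0.7549 − 0.1186) + 0.477 × 0.1186 = 2.832 + 0.05658 = 2.889 mg/L.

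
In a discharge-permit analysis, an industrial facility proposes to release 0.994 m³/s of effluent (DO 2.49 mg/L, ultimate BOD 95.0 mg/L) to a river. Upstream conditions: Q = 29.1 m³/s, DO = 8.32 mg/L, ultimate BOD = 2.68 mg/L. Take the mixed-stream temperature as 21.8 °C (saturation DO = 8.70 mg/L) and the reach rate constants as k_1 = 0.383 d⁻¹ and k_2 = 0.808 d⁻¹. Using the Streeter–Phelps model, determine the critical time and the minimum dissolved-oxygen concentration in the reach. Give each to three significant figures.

t_c ≈ 1.48 d; minimum DO ≈ 7.16 mg/L

Mixed DO = (29.1×8.32 + 0.994×2.49)/(29.1+0.994) = 244.6/30.09 = 8.127 mg/L.
Mixed L₀ = (29.1×2.68 + 0.994×95.0)/(30.09) = 172.4/30.09 = 5.729 mg/L.
Initial deficit D₀ = C_s − DO₀ = 8.70 − 8.127 = 0.5726 mg/L.
t_c = (1/0.4250) ln[(0.808/0.383)(1 − 0.5726×0.4250/(0.383×5.729))] = 2.353 × ln(1.876) = 1.480 d.
D_c = (0.383/0.808) × 5.729 × e^(−0.383×1.480) = 0.4740 × 5.729 × 0.5673 = 1.541 mg/L.
Minimum DO = 8.70 − 1.541 = 7.159 mg/L.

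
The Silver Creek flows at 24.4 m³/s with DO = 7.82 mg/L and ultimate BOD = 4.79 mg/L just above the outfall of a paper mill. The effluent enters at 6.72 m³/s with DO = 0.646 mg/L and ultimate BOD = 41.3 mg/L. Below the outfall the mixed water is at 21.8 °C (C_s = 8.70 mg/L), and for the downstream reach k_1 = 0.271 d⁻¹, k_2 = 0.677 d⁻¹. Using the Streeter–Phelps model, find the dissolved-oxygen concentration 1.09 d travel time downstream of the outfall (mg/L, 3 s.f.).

DO ≈ 5.29 mg/L

Mixed DO = (24.4×7.82 + 6.72×0.646)/(24.4+6.72) = 195.1/31.12 = 6.271 mg/L.
Mixed L₀ = (24.4×4.79 + 6.72×41.3)/(31.12) = 394.4/31.12 = 12.67 mg/L.
Initial deficit D₀ = C_s − DO₀ = 8.70 − 6.271 = 2.429 mg/L.
D(1.09) = [0.271×12.67/(0.677−0.271)](e^(−0.271×1.09) − e^(−0.677×1.09)) + 2.429 e^(−0.677×1.09)
= 8.460 × (0.7442 − 0.4781) + 2.429 × 0.4781 = 3.413 mg/L.
DO = 8.70 − 3.413 = 5.287 mg/L.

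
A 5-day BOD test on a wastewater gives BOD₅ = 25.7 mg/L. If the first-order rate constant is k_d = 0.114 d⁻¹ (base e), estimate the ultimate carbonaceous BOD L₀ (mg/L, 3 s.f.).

BOD₅ = L₀(1 − e^(−5k_d)) ⇒ L₀ = BOD₅ / (1 − e^(−5×0.114))
= 25.7 / (1 − 0.5655) = 25.7 / 0.4345 = 59.15 mg/L.

L₀ ≈ 59.2 mg/L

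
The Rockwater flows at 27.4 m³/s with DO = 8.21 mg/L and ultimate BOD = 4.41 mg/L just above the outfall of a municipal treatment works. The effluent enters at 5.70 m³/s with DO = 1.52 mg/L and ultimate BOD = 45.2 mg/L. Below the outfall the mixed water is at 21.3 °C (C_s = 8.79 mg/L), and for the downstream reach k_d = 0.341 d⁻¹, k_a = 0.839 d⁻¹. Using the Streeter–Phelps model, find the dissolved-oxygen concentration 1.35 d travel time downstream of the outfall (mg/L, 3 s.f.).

Mixed DO = (27.4×8.21 + 5.70×1.52)/(27.4+5.70) = 233.6/33.10 = 7.058 mg/L.
Mixed L₀ = (27.4×4.41 + 5.70×45.2)/(33.10) = 378.5/33.10 = 11.43 mg/L.
Initial deficit D₀ = C_s − DO₀ = 8.79 − 7.058 = 1.732 mg/L.
D(1.35) = [0.341×11.43/(0.839−0.341)](e^(−0.341×1.35) − e^(−0.839×1.35)) + 1.732 e^(−0.839×1.35)
= 7.829 × (0.6311 − 0.3222) + 1.732 × 0.3222 = 2.976 mg/L.
DO = 8.79 − 2.976 = 5.814 mg/L.

DO ≈ 5.81 mg/L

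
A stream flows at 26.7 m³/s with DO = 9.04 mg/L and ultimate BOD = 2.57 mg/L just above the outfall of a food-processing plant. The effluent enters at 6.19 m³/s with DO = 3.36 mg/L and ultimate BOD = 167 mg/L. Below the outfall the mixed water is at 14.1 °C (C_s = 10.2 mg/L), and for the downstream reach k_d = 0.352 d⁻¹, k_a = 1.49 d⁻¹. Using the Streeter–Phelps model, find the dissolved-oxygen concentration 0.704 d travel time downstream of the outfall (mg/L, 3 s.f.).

DO ≈ 4.96 mg/L

Mixed DO = (26.7×9.04 + 6.19×3.36)/(26.7+6.19) = 262.2/32.89 = 7.971 mg/L.
Mixed L₀ = (26.7×2.57 + 6.19×167)/(32.89) = 1102/32.89 = 33.52 mg/L.
Initial deficit D₀ = C_s − DO₀ = 10.2 − 7.971 = 2.229 mg/L.
D(0.704) = [0.352×33.52/(1.49−0.352)](e^(−0.352×0.704) − e^(−1.49×0.704)) + 2.229 e^(−1.49×0.704)
= 10.37 × (0.7805 − 0.3503) + 2.229 × 0.3503 = 5.241 mg/L.
DO = 10.2 − 5.241 = 4.959 mg/L.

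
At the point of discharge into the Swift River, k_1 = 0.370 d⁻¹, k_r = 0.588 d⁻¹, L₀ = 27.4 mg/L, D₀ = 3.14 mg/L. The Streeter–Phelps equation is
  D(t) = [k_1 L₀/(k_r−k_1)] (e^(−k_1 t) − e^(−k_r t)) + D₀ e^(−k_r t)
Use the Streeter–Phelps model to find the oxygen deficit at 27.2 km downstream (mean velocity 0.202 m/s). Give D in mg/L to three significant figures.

Travel time t = x/v = 27.2 km / (0.202 m/s) = 27200 m / 0.202 m/s = 134700 s = 1.558 d.
k_1 L₀/(k_r−k_1) = 0.370×27.4/(0.588−0.370) = 10.14/0.2180 = 46.50 mg/L.
e^(−k_1 t) = e^(−0.370×1.558) = 0.5618; e^(−k_r t) = e^(−0.588×1.558) = 0.4000.
D = 46.50 × (0.5618 − 0.4000) + 3.14 × 0.4000 = 7.525 + 1.256 = 8.781 mg/L.

D ≈ 8.78 mg/L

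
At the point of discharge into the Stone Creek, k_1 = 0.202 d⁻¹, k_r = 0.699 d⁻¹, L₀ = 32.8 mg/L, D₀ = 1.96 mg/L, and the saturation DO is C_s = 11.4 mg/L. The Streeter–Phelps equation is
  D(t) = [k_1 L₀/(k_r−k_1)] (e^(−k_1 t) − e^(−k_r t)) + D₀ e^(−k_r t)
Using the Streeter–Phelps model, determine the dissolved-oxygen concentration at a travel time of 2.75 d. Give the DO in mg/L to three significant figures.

k_1 L₀/(k_r−k_1) = 0.202×32.8/(0.699−0.202) = 6.626/0.4970 = 13.33 mg/L.
e^(−k_1 t) = e^(−0.202×2.750) = 0.5738; e^(−k_r t) = e^(−0.699×2.750) = 0.1463.
D = 13.33 × (0.5738 − 0.1463) + 1.96 × 0.1463 = 5.699 + 0.2867 = 5.986 mg/L.
DO = C_s − D = 11.4 − 5.986 = 5.414 mg/L.

DO ≈ 5.41 mg/L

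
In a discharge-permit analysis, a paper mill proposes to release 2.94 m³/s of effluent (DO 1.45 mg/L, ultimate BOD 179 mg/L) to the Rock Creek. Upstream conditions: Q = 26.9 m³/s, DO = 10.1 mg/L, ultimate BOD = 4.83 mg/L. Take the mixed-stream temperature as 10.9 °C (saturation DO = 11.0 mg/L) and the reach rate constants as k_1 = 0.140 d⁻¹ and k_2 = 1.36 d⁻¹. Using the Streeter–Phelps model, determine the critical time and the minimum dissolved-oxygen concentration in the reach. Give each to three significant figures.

Mixed DO = (26.9×10.1 + 2.94×1.45)/(26.9+2.94) = 276.0/29.84 = 9.248 mg/L.
Mixed L₀ = (26.9×4.83 + 2.94×179)/(29.84) = 656.2/29.84 = 21.99 mg/L.
Initial deficit D₀ = C_s − DO₀ = 11.0 − 9.248 = 1.752 mg/L.
t_c = (1/1.220) ln[(1.36/0.140)(1 − 1.752×1.220/(0.140×21.99))] = 0.8197 × ln(2.969) = 0.8920 d.
D_c = (0.140/1.36) × 21.99 × e^(−0.140×0.8920) = 0.1029 × 21.99 × 0.8826 = 1.998 mg/L.
Minimum DO = 11.0 − 1.998 = 9.002 mg/L.

t_c ≈ 0.892 d; minimum DO ≈ 9.00 mg/L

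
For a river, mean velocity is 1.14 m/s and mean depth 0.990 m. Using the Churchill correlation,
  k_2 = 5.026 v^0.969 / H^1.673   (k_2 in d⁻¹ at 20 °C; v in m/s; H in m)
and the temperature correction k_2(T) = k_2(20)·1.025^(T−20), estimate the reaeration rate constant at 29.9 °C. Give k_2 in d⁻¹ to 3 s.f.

k_2 ≈ 7.41 d⁻¹

k_2(20) = 5.026 × 1.14^0.969 / 0.990^1.673 = 5.026 × 1.135 / 0.9833 = 5.803 d⁻¹.
k_2(29.9) = 5.803 × 1.025^(29.9−20) = 5.803 × 1.277 = 7.410 d⁻¹.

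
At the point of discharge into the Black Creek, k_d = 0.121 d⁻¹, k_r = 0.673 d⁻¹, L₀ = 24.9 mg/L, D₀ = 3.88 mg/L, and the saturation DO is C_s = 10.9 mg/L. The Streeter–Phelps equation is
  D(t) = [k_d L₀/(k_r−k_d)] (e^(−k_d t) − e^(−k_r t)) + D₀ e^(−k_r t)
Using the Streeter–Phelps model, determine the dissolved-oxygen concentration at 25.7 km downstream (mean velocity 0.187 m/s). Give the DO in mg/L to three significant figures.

DO ≈ 6.94 mg/L

Travel time t = x/v = 25.7 km / (0.187 m/s) = 25700 m / 0.187 m/s = 137400 s = 1.591 d.
k_d L₀/(k_r−k_d) = 0.121×24.9/(0.673−0.121) = 3.013/0.5520 = 5.458 mg/L.
e^(−k_d t) = e^(−0.121×1.591) = 0.8249; e^(−k_r t) = e^(−0.673×1.591) = 0.3428.
D = 5.458 × (0.8249 − 0.3428) + 3.88 × 0.3428 = 2.631 + 1.330 = 3.961 mg/L.
DO = C_s − D = 10.9 − 3.961 = 6.939 mg/L.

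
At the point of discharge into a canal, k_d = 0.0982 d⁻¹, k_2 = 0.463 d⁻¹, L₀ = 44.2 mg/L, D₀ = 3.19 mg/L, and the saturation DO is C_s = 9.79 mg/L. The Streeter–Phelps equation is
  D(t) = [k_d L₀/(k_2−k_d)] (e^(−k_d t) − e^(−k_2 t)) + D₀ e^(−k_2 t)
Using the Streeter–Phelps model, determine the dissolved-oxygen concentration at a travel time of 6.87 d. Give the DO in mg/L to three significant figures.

DO ≈ 4.09 mg/L

k_d L₀/(k_2−k_d) = 0.0982×44.2/(0.463−0.0982) = 4.340/0.3648 = 11.90 mg/L.
e^(−k_d t) = e^(−0.0982×6.870) = 0.5093; e^(−k_2 t) = e^(−0.463×6.870) = 0.04155.
D = 11.90 × (0.5093 − 0.04155) + 3.19 × 0.04155 = 5.566 + 0.1326 = 5.698 mg/L.
DO = C_s − D = 9.79 − 5.698 = 4.092 mg/L.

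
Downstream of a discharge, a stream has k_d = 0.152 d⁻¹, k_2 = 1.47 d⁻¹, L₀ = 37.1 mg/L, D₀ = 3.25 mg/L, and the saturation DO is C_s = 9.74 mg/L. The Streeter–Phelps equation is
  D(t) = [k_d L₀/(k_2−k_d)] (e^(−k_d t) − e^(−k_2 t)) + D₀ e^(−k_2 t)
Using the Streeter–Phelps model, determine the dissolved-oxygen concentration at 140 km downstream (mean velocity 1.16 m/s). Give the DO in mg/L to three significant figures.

DO ≈ 6.41 mg/L

Travel time t = x/v = 140 km / (1.16 m/s) = 140000 m / 1.16 m/s = 120700 s = 1.397 d.
k_d L₀/(k_2−k_d) = 0.152×37.1/(1.47−0.152) = 5.639/1.318 = 4.279 mg/L.
e^(−k_d t) = e^(−0.152×1.397) = 0.8087; e^(−k_2 t) = e^(−1.47×1.397) = 0.1283.
D = 4.279 × (0.8087 − 0.1283) + 3.25 × 0.1283 = 2.911 + 0.4170 = 3.328 mg/L.
DO = C_s − D = 9.74 − 3.328 = 6.412 mg/L.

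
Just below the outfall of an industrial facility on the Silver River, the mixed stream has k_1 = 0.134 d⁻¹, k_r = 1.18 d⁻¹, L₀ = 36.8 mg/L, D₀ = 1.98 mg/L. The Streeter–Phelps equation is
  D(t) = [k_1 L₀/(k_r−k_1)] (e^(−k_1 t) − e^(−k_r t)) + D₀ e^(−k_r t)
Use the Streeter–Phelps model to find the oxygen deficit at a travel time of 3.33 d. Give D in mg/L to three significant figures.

D ≈ 2.96 mg/L

k_1 L₀/(k_r−k_1) = 0.134×36.8/(1.18−0.134) = 4.931/1.046 = 4.714 mg/L.
e^(−k_1 t) = e^(−0.134×3.330) = 0.6400; e^(−k_r t) = e^(−1.18×3.330) = 0.01966.
D = 4.714 × (0.6400 − 0.01966) + 1.98 × 0.01966 = 2.925 + 0.03892 = 2.964 mg/L.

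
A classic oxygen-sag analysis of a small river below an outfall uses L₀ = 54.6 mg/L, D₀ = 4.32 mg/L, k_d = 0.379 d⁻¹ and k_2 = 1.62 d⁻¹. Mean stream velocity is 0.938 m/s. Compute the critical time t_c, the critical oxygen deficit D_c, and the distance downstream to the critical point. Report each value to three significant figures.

t_c ≈ 0.929 d; D_c ≈ 8.98 mg/L; x_c ≈ 75.3 km

At the critical point dD/dt = 0, so k_d L₀ e^(−k_d t) = k_2 D. Substituting D(t) from the Streeter–Phelps equation and solving for t gives
t_c = ln[(k_2/k_d)(1 − D₀(k_2−k_d)/(k_d L₀))] / (k_2−k_d).
Here k_2−k_d = 1.241 d⁻¹ and 1 − D₀(k_2−k_d)/(k_d L₀) = 1 − 4.32×1.241/(0.379×54.6) = 0.7409, so
t_c = ln(4.274 × 0.7409) / 1.241 = 1.153 / 1.241 = 0.9289 d.
D_c = (k_d/k_2) L₀ e^(−k_d t_c) = (0.379/1.62) × 54.6 × e^(−0.379×0.9289) = 0.2340 × 54.6 × 0.7032 = 8.983 mg/L.
x_c = v t_c = 0.938 m/s × 0.9289 d × 86400 s/d = 75280 m ≈ 75.3 km.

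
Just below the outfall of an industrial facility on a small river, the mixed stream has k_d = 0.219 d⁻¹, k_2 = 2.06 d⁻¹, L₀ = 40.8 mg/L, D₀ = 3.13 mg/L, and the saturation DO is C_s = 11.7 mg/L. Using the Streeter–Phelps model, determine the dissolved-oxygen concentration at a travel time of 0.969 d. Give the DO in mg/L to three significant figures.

DO ≈ 8.01 mg/L

k_d L₀/(k_2−k_d) = 0.219×40.8/(2.06−0.219) = 8.935/1.841 = 4.853 mg/L.
e^(−k_d t) = e^(−0.219×0.9690) = 0.8088; e^(−k_2 t) = e^(−2.06×0.9690) = 0.1359.
D = 4.853 × (0.8088 − 0.1359) + 3.13 × 0.1359 = 3.266 + 0.4252 = 3.691 mg/L.
DO = C_s − D = 11.7 − 3.691 = 8.009 mg/L.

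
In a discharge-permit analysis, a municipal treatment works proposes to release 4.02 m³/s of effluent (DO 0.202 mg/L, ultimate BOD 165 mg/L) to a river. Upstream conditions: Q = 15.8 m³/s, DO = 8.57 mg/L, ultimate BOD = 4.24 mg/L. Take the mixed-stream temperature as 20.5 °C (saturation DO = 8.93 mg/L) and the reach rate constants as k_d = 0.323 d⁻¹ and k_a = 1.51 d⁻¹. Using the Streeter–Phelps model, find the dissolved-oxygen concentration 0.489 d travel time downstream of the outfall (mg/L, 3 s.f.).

Mixed DO = (15.8×8.57 + 4.02×0.202)/(15.8+4.02) = 136.2/19.82 = 6.873 mg/L.
Mixed L₀ = (15.8×4.24 + 4.02×165)/(19.82) = 730.3/19.82 = 36.85 mg/L.
Initial deficit D₀ = C_s − DO₀ = 8.93 − 6.873 = 2.057 mg/L.
D(0.489) = [0.323×36.85/(1.51−0.323)](e^(−0.323×0.489) − e^(−1.51×0.489)) + 2.057 e^(−1.51×0.489)
= 10.03 × (0.8539 − 0.4779) + 2.057 × 0.4779 = 4.753 mg/L.
DO = 8.93 − 4.753 = 4.177 mg/L.

DO ≈ 4.18 mg/L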